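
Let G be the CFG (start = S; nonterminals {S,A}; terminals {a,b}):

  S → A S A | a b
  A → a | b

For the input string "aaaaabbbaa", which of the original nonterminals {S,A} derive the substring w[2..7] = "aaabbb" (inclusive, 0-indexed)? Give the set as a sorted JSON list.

CNF form of G:
  S -> A X2 | T0 T1
  A -> a | b
  T0 -> a
  T1 -> b
  X2 -> S A

CYK table (by increasing span) — only the sub-triangle for w[2..7]:
  T[2,2] 'a' = {A,T0}  orig:{A}
  T[3,3] 'a' = {A,T0}  orig:{A}
  T[4,4] 'a' = {A,T0}  orig:{A}
  T[5,5] 'b' = {A,T1}  orig:{A}
  T[6,6] 'b' = {A,T1}  orig:{A}
  T[7,7] 'b' = {A,T1}  orig:{A}
  T[2,3] 'aa' = ∅
  T[3,4] 'aa' = ∅
  T[4,5] 'ab' = {S}
  T[5,6] 'bb' = ∅
  T[6,7] 'bb' = ∅
  T[2,4] 'aaa' = ∅
  T[3,5] 'aab' = ∅
  T[4,6] 'abb' = {X2}  orig:{}
  T[5,7] 'bbb' = ∅
  T[2,5] 'aaab' = ∅
  T[3,6] 'aabb' = {S}
  T[4,7] 'abbb' = ∅
  T[2,6] 'aaabb' = ∅
  T[3,7] 'aabbb' = {X2}  orig:{}
  T[2,7] 'aaabbb' = {S}

Original NTs in T[2,7] deriving "aaabbb": ["S"]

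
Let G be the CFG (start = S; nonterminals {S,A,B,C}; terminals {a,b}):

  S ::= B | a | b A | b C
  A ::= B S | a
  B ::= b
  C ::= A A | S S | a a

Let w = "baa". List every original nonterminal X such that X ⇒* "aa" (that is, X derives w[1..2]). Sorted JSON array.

Convert to CNF:
  S -> T1 A | T1 C | a | b
  A -> B S | a
  B -> b
  C -> A A | S S | T0 T0
  T0 -> a
  T1 -> b

Fill CYK table bottom-up (cells [i..j] with 1 ≤ i ≤ j ≤ 2 only):
  T[1,1] 'a' = {A,S,T0}  orig:{A,S}
  T[2,2] 'a' = {A,S,T0}  orig:{A,S}
  T[1,2] 'aa' = {C}

Original NTs in T[1,2] deriving "aa": ["C"]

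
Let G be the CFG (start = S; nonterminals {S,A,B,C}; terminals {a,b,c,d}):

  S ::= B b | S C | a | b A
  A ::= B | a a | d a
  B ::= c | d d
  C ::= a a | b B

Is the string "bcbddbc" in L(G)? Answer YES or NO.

CNF form of G:
  S -> B T2 | S C | T2 A | a
  A -> T0 T0 | T1 T0 | T1 T1 | c
  B -> T1 T1 | c
  C -> T0 T0 | T2 B
  T0 -> a
  T1 -> d
  T2 -> b

Fill CYK table bottom-up:
  cell(0,0) b: {T2}  orig:{}
  cell(1,1) c: {A,B}
  cell(2,2) b: {T2}  orig:{}
  cell(3,3) d: {T1}  orig:{}
  cell(4,4) d: {T1}  orig:{}
  cell(5,5) b: {T2}  orig:{}
  cell(6,6) c: {A,B}
  cell(0,1) bc: {C,S}
  cell(1,2) cb: {S}
  cell(2,3) bd: ∅
  cell(3,4) dd: {A,B}
  cell(4,5) db: ∅
  cell(5,6) bc: {C,S}
  cell(0,2) bcb: ∅
  cell(1,3) cbd: ∅
  cell(2,4) bdd: {C,S}
  cell(3,5) ddb: {S}
  cell(4,6) dbc: ∅
  cell(0,3) bcbd: ∅
  cell(1,4) cbdd: ∅
  cell(2,5) bddb: ∅
  cell(3,6) ddbc: ∅
  cell(0,4) bcbdd: {S}
  cell(1,5) cbddb: ∅
  cell(2,6) bddbc: {S}
  cell(0,5) bcbddb: ∅
  cell(1,6) cbddbc: ∅
  cell(0,6) bcbddbc: {S}

S ∈ T[0,6] ⇒ YES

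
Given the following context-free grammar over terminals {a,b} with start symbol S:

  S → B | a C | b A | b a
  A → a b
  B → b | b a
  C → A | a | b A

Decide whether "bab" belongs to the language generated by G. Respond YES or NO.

CNF form of G:
  S -> T0 C | T1 A | T1 T0 | b
  A -> T0 T1
  B -> T1 T0 | b
  C -> T0 T1 | T1 A | a
  T0 -> a
  T1 -> b

Fill CYK table bottom-up:
  T[0,0] 'b' = {B,S,T1}  orig:{B,S}
  T[1,1] 'a' = {C,T0}  orig:{C}
  T[2,2] 'b' = {B,S,T1}  orig:{B,S}
  T[0,1] 'ba' = {B,S}
  T[1,2] 'ab' = {A,C}
  T[0,2] 'bab' = {C,S}

S ∈ T[0,2] ⇒ YES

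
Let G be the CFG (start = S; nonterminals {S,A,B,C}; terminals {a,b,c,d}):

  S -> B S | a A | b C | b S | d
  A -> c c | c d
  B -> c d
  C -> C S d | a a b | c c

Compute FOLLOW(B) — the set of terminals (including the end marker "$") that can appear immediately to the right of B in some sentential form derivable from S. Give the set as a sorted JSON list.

FIRST sets, iterate to fixpoint:
pass 1:
  A via A→c c: +{c}
  B via B→c d: +{c}
  C via C→a a b: +{a}
  C via C→c c: +{c}
  S via S→B S: +{c}
  S via S→a A: +{a}
  S via S→b C: +{b}
  S via S→d: +{d}
  FIRST[S]={a,b,c,d}  FIRST[A]={c}  FIRST[B]={c}  FIRST[C]={a,c}
pass 2: done
  FIRST[S]={a,b,c,d}  FIRST[A]={c}  FIRST[B]={c}  FIRST[C]={a,c}

Compute FOLLOW by fixpoint:
FOLLOW(S) := {$}
round 1:
  C→C S d: FOLLOW(C) ⊇ FIRST(S) = {a,b,c,d}; new: +{a,b,c,d}
  C→C S d: FOLLOW(S) ⊇ FIRST(d) = {d}; new: +{d}
  S→B S: FOLLOW(B) ⊇ FIRST(S) = {a,b,c,d}; new: +{a,b,c,d}
  S→a A: FOLLOW(A) ⊇ FOLLOW(S) ⊇ {$,d}; new: +{$,d}
  S→b C: FOLLOW(C) ⊇ FOLLOW(S) ⊇ {$,d}; new: +{$}
  S: {$,d}  A: {$,d}  B: {a,b,c,d}  C: {$,a,b,c,d}
round 2: (stable)
  S: {$,d}  A: {$,d}  B: {a,b,c,d}  C: {$,a,b,c,d}

FOLLOW(B) = ["a", "b", "c", "d"]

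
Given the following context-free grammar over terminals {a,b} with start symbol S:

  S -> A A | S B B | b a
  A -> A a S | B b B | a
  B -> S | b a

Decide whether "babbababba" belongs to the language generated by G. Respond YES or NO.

CNF form of G:
  S -> A A | S X5 | T1 T0
  A -> A X2 | B X3 | a
  B -> A A | S X4 | T1 T0
  T0 -> a
  T1 -> b
  X2 -> T0 S
  X3 -> T1 B
  X4 -> B B
  X5 -> B B

CYK fill:
  [0..0]={T1}  "b"  orig:{}
  [1..1]={A,T0}  "a"  orig:{A}
  [2..2]={T1}  "b"  orig:{}
  [3..3]={T1}  "b"  orig:{}
  [4..4]={A,T0}  "a"  orig:{A}
  [5..5]={T1}  "b"  orig:{}
  [6..6]={A,T0}  "a"  orig:{A}
  [7..7]={T1}  "b"  orig:{}
  [8..8]={T1}  "b"  orig:{}
  [9..9]={A,T0}  "a"  orig:{A}
  [0..1]={B,S}  "ba"
  [1..2]=∅  "ab"
  [2..3]=∅  "bb"
  [3..4]={B,S}  "ba"
  [4..5]=∅  "ab"
  [5..6]={B,S}  "ba"
  [6..7]=∅  "ab"
  [7..8]=∅  "bb"
  [8..9]={B,S}  "ba"
  [0..2]=∅  "bab"
  [1..3]=∅  "abb"
  [2..4]={X3}  "bba"  orig:{}
  [3..5]=∅  "bab"
  [4..6]={X2}  "aba"  orig:{}
  [5..7]=∅  "bab"
  [6..8]=∅  "abb"
  [7..9]={X3}  "bba"  orig:{}
  [0..3]=∅  "babb"
  [1..4]=∅  "abba"
  [2..5]=∅  "bbab"
  [3..6]={X4,X5}  "baba"  orig:{}
  [4..7]=∅  "abab"
  [5..8]=∅  "babb"
  [6..9]=∅  "abba"
  [0..4]={A}  "babba"
  [1..5]=∅  "abbab"
  [2..6]=∅  "bbaba"
  [3..7]=∅  "babab"
  [4..8]=∅  "ababb"
  [5..9]={A}  "babba"
  [0..5]=∅  "babbab"
  [1..6]=∅  "abbaba"
  [2..7]=∅  "bbabab"
  [3..8]=∅  "bababb"
  [4..9]={B,S}  "ababba"
  [0..6]=∅  "babbaba"
  [1..7]=∅  "abbabab"
  [2..8]=∅  "bbababb"
  [3..9]={X3}  "bababba"  orig:{}
  [0..7]=∅  "babbabab"
  [1..8]=∅  "abbababb"
  [2..9]=∅  "bbababba"
  [0..8]=∅  "babbababb"
  [1..9]=∅  "abbababba"
  [0..9]={B,S}  "babbababba"

S ∈ T[0,9] ⇒ YES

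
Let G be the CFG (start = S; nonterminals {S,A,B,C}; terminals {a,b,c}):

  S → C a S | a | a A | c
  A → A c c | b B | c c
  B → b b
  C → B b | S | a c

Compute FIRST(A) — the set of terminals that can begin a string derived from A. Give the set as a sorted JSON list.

FIRST sets, iterate to fixpoint:
iter 1:
  A via A→b B: +{b}
  A via A→c c: +{c}
  B via B→b b: +{b}
  C via C→B b: +{b}
  C via C→a c: +{a}
  S via S→C a S: +{a,b}
  S via S→c: +{c}
  FIRST[S]={a,b,c}  FIRST[A]={b,c}  FIRST[B]={b}  FIRST[C]={a,b}
iter 2:
  C via C→S: +{c}
  FIRST[S]={a,b,c}  FIRST[A]={b,c}  FIRST[B]={b}  FIRST[C]={a,b,c}
iter 3: done
  FIRST[S]={a,b,c}  FIRST[A]={b,c}  FIRST[B]={b}  FIRST[C]={a,b,c}

FIRST(A) = ["b", "c"]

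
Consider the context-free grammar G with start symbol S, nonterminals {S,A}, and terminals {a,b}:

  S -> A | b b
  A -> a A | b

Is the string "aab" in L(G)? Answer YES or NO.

Convert to CNF:
  S -> T0 A | T1 T1 | b
  A -> T0 A | b
  T0 -> a
  T1 -> b

CYK table (by increasing span):
  T[0,0] 'a' = {T0}  orig:{}
  T[1,1] 'a' = {T0}  orig:{}
  T[2,2] 'b' = {A,S,T1}  orig:{A,S}
  T[0,1] 'aa' = ∅
  T[1,2] 'ab' = {A,S}
  T[0,2] 'aab' = {A,S}

S ∈ T[0,2] ⇒ YES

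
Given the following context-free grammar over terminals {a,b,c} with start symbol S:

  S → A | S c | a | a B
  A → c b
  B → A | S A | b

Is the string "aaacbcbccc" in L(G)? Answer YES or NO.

Convert to CNF:
  S -> S T0 | T0 T1 | T2 B | a
  A -> T0 T1
  B -> S A | T0 T1 | b
  T0 -> c
  T1 -> b
  T2 -> a

CYK table (by increasing span):
  T[0,0] 'a' = {S,T2}  orig:{S}
  T[1,1] 'a' = {S,T2}  orig:{S}
  T[2,2] 'a' = {S,T2}  orig:{S}
  T[3,3] 'c' = {T0}  orig:{}
  T[4,4] 'b' = {B,T1}  orig:{B}
  T[5,5] 'c' = {T0}  orig:{}
  T[6,6] 'b' = {B,T1}  orig:{B}
  T[7,7] 'c' = {T0}  orig:{}
  T[8,8] 'c' = {T0}  orig:{}
  T[9,9] 'c' = {T0}  orig:{}
  T[0,1] 'aa' = ∅
  T[1,2] 'aa' = ∅
  T[2,3] 'ac' = {S}
  T[3,4] 'cb' = {A,B,S}
  T[4,5] 'bc' = ∅
  T[5,6] 'cb' = {A,B,S}
  T[6,7] 'bc' = ∅
  T[7,8] 'cc' = ∅
  T[8,9] 'cc' = ∅
  T[0,2] 'aaa' = ∅
  T[1,3] 'aac' = ∅
  T[2,4] 'acb' = {B,S}
  T[3,5] 'cbc' = {S}
  T[4,6] 'bcb' = ∅
  T[5,7] 'cbc' = {S}
  T[6,8] 'bcc' = ∅
  T[7,9] 'ccc' = ∅
  T[0,3] 'aaac' = ∅
  T[1,4] 'aacb' = {S}
  T[2,5] 'acbc' = {S}
  T[3,6] 'cbcb' = {B}
  T[4,7] 'bcbc' = ∅
  T[5,8] 'cbcc' = {S}
  T[6,9] 'bccc' = ∅
  T[0,4] 'aaacb' = ∅
  T[1,5] 'aacbc' = {S}
  T[2,6] 'acbcb' = {B,S}
  T[3,7] 'cbcbc' = ∅
  T[4,8] 'bcbcc' = ∅
  T[5,9] 'cbccc' = {S}
  T[0,5] 'aaacbc' = ∅
  T[1,6] 'aacbcb' = {B,S}
  T[2,7] 'acbcbc' = {S}
  T[3,8] 'cbcbcc' = ∅
  T[4,9] 'bcbccc' = ∅
  T[0,6] 'aaacbcb' = {S}
  T[1,7] 'aacbcbc' = {S}
  T[2,8] 'acbcbcc' = {S}
  T[3,9] 'cbcbccc' = ∅
  T[0,7] 'aaacbcbc' = {S}
  T[1,8] 'aacbcbcc' = {S}
  T[2,9] 'acbcbccc' = {S}
  T[0,8] 'aaacbcbcc' = {S}
  T[1,9] 'aacbcbccc' = {S}
  T[0,9] 'aaacbcbccc' = {S}

S ∈ T[0,9] ⇒ YES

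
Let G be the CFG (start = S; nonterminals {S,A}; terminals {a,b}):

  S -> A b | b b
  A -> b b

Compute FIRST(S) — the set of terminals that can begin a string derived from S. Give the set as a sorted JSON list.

FIRST iteration:
round 1:
  A via A→b b: +{b}
  S via S→A b: +{b}
  S: {b}  A: {b}
round 2: — fixpoint
  S: {b}  A: {b}

FIRST(S) = ["b"]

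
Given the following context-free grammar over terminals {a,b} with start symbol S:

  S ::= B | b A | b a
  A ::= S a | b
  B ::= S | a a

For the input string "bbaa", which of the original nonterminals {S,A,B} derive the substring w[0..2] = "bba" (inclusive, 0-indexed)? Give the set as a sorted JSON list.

CNF form of G:
  S -> T0 T0 | T1 A | T1 T0
  A -> S T0 | b
  B -> T0 T0 | T1 A | T1 T0
  T0 -> a
  T1 -> b

CYK fill, restricted to cells inside w[0..2]:
  cell(0,0) b: {A,T1}  orig:{A}
  cell(1,1) b: {A,T1}  orig:{A}
  cell(2,2) a: {T0}  orig:{}
  cell(0,1) bb: {B,S}
  cell(1,2) ba: {B,S}
  cell(0,2) bba: {A}

Original NTs in T[0,2] deriving "bba": ["A"]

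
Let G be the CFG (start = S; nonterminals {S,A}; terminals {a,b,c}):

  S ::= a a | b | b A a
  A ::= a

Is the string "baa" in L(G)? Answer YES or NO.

Convert to CNF:
  S -> T0 T0 | T1 X2 | b
  A -> a
  T0 -> a
  T1 -> b
  X2 -> A T0

CYK table (by increasing span):
  T[0,0] 'b' = {S,T1}  orig:{S}
  T[1,1] 'a' = {A,T0}  orig:{A}
  T[2,2] 'a' = {A,T0}  orig:{A}
  T[0,1] 'ba' = ∅
  T[1,2] 'aa' = {S,X2}  orig:{S}
  T[0,2] 'baa' = {S}

S ∈ T[0,2] ⇒ YES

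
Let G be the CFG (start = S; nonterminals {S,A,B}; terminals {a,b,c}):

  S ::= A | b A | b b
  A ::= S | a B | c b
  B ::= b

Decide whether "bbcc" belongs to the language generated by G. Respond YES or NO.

Convert to CNF:
  S -> T0 B | T1 A | T1 T1 | T2 T1
  A -> T0 B | T1 A | T1 T1 | T2 T1
  B -> b
  T0 -> a
  T1 -> b
  T2 -> c

Fill CYK table bottom-up:
  T[0,0] 'b' = {B,T1}  orig:{B}
  T[1,1] 'b' = {B,T1}  orig:{B}
  T[2,2] 'c' = {T2}  orig:{}
  T[3,3] 'c' = {T2}  orig:{}
  T[0,1] 'bb' = {A,S}
  T[1,2] 'bc' = ∅
  T[2,3] 'cc' = ∅
  T[0,2] 'bbc' = ∅
  T[1,3] 'bcc' = ∅
  T[0,3] 'bbcc' = ∅

S ∉ T[0,3] ⇒ NO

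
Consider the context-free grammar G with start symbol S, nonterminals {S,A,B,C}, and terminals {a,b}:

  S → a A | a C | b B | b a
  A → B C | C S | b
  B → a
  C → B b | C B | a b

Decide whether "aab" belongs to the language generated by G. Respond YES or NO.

CNF form of G:
  S -> T0 B | T0 T1 | T1 A | T1 C
  A -> B C | C S | b
  B -> a
  C -> B T0 | C B | T1 T0
  T0 -> b
  T1 -> a

CYK table (by increasing span):
  T[0,0] 'a' = {B,T1}  orig:{B}
  T[1,1] 'a' = {B,T1}  orig:{B}
  T[2,2] 'b' = {A,T0}  orig:{A}
  T[0,1] 'aa' = ∅
  T[1,2] 'ab' = {C,S}
  T[0,2] 'aab' = {A,S}

S ∈ T[0,2] ⇒ YES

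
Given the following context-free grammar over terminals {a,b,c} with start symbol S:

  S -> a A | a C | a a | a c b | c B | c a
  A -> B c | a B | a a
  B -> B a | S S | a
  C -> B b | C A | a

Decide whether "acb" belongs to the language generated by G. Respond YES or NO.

CNF form of G:
  S -> T0 B | T0 T1 | T1 A | T1 C | T1 T1 | T1 X3
  A -> B T0 | T1 B | T1 T1
  B -> B T1 | S S | a
  C -> B T2 | C A | a
  T0 -> c
  T1 -> a
  T2 -> b
  X3 -> T0 T2

Fill CYK table bottom-up:
  T[0,0] 'a' = {B,C,T1}  orig:{B,C}
  T[1,1] 'c' = {T0}  orig:{}
  T[2,2] 'b' = {T2}  orig:{}
  T[0,1] 'ac' = {A}
  T[1,2] 'cb' = {X3}  orig:{}
  T[0,2] 'acb' = {S}

S ∈ T[0,2] ⇒ YES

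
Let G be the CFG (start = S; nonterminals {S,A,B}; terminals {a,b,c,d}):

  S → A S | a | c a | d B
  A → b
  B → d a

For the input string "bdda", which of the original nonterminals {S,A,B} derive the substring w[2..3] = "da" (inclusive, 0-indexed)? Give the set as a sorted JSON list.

Convert to CNF:
  S -> A S | T0 B | T2 T1 | a
  A -> b
  B -> T0 T1
  T0 -> d
  T1 -> a
  T2 -> c

Fill CYK table bottom-up, restricted to cells inside w[2..3]:
  cell(2,2) d: {T0}  orig:{}
  cell(3,3) a: {S,T1}  orig:{S}
  cell(2,3) da: {B}

Original NTs in T[2,3] deriving "da": ["B"]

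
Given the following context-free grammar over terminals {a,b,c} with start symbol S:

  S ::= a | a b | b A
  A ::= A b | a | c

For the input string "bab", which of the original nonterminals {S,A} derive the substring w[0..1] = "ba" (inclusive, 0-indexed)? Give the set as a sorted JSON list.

Convert to CNF:
  S -> T0 A | T1 T0 | a
  A -> A T0 | a | c
  T0 -> b
  T1 -> a

CYK fill, restricted to cells inside w[0..1]:
  T[0,0] 'b' = {T0}  orig:{}
  T[1,1] 'a' = {A,S,T1}  orig:{A,S}
  T[0,1] 'ba' = {S}

Original NTs in T[0,1] deriving "ba": ["S"]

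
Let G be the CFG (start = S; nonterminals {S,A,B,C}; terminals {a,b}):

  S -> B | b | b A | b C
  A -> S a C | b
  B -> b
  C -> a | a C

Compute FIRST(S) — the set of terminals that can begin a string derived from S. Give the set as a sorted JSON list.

FIRST iteration:
[1]
  A via A→b: +{b}
  B via B→b: +{b}
  C via C→a: +{a}
  S via S→B: +{b}
  FIRST[S]={b}  FIRST[A]={b}  FIRST[B]={b}  FIRST[C]={a}
[2] (stable)
  FIRST[S]={b}  FIRST[A]={b}  FIRST[B]={b}  FIRST[C]={a}

FIRST(S) = ["b"]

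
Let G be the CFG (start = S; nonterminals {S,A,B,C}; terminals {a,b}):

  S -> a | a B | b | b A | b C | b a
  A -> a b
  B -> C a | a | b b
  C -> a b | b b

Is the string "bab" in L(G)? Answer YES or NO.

CNF form of G:
  S -> T0 B | T1 A | T1 C | T1 T0 | a | b
  A -> T0 T1
  B -> C T0 | T1 T1 | a
  C -> T0 T1 | T1 T1
  T0 -> a
  T1 -> b

Fill CYK table bottom-up:
  cell(0,0) b: {S,T1}  orig:{S}
  cell(1,1) a: {B,S,T0}  orig:{B,S}
  cell(2,2) b: {S,T1}  orig:{S}
  cell(0,1) ba: {S}
  cell(1,2) ab: {A,C}
  cell(0,2) bab: {S}

S ∈ T[0,2] ⇒ YES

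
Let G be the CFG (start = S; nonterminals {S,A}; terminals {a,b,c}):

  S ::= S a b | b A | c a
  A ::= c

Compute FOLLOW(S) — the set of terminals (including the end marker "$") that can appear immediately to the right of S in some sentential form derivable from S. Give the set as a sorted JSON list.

FIRST iteration:
round 1:
  A via A→c: +{c}
  S via S→b A: +{b}
  S via S→c a: +{c}
  FIRST[S]={b,c}  FIRST[A]={c}
round 2: (stable)
  FIRST[S]={b,c}  FIRST[A]={c}

FOLLOW sets:
seed FOLLOW(S) with $
[1]
  S→S a b: FOLLOW(S) ⊇ FIRST(a) = {a}; new: +{a}
  S→b A: FOLLOW(A) ⊇ FOLLOW(S) ⊇ {$,a}; new: +{$,a}
  FOLLOW[S]={$,a}  FOLLOW[A]={$,a}
[2] — fixpoint
  FOLLOW[S]={$,a}  FOLLOW[A]={$,a}

FOLLOW(S) = ["$", "a"]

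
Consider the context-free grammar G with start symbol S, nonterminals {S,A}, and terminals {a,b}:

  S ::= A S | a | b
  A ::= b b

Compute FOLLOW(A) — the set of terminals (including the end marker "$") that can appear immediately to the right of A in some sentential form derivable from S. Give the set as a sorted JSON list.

FIRST iteration:
round 1:
  A via A→b b: +{b}
  S via S→A S: +{b}
  S via S→a: +{a}
  FIRST(S)={a,b}  FIRST(A)={b}
round 2: — fixpoint
  FIRST(S)={a,b}  FIRST(A)={b}

FOLLOW iteration:
initialize: $ ∈ FOLLOW(S)
iter 1:
  S→A S: FOLLOW(A) ⊇ FIRST(S) = {a,b}; new: +{a,b}
  FOLLOW[S]={$}  FOLLOW[A]={a,b}
iter 2: (no change)
  FOLLOW[S]={$}  FOLLOW[A]={a,b}

FOLLOW(A) = ["a", "b"]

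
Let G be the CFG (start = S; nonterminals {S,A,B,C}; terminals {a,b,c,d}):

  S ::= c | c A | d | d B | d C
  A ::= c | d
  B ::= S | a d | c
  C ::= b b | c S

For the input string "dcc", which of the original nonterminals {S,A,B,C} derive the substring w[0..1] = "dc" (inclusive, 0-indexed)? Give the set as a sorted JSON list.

CNF form of G:
  S -> T1 B | T1 C | T2 A | c | d
  A -> c | d
  B -> T0 T1 | T1 B | T1 C | T2 A | c | d
  C -> T2 S | T3 T3
  T0 -> a
  T1 -> d
  T2 -> c
  T3 -> b

CYK fill, restricted to cells inside w[0..1]:
  cell(0,0) d: {A,B,S,T1}  orig:{A,B,S}
  cell(1,1) c: {A,B,S,T2}  orig:{A,B,S}
  cell(0,1) dc: {B,S}

Original NTs in T[0,1] deriving "dc": ["B", "S"]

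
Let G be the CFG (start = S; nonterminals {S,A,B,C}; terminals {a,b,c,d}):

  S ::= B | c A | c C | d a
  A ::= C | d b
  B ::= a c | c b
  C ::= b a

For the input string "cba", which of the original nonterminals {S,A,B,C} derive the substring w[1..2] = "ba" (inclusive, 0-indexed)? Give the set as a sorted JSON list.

Convert to CNF:
  S -> T1 T3 | T2 T1 | T3 A | T3 C | T3 T0
  A -> T0 T1 | T2 T0
  B -> T1 T3 | T3 T0
  C -> T0 T1
  T0 -> b
  T1 -> a
  T2 -> d
  T3 -> c

CYK table (by increasing span) — only the sub-triangle for w[1..2]:
  [1..1]={T0}  "b"  orig:{}
  [2..2]={T1}  "a"  orig:{}
  [1..2]={A,C}  "ba"

Original NTs in T[1,2] deriving "ba": ["A", "C"]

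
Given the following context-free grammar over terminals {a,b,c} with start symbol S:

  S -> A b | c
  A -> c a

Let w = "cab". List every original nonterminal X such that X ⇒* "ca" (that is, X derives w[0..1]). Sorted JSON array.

CNF form of G:
  S -> A T2 | c
  A -> T0 T1
  T0 -> c
  T1 -> a
  T2 -> b

CYK fill (cells [i..j] with 0 ≤ i ≤ j ≤ 1 only):
  T[0,0] 'c' = {S,T0}  orig:{S}
  T[1,1] 'a' = {T1}  orig:{}
  T[0,1] 'ca' = {A}

Original NTs in T[0,1] deriving "ca": ["A"]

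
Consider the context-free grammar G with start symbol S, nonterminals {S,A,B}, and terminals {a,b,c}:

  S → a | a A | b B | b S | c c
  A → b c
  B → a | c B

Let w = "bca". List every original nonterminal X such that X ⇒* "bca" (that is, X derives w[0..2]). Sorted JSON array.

Convert to CNF:
  S -> T0 B | T0 S | T1 T1 | T2 A | a
  A -> T0 T1
  B -> T1 B | a
  T0 -> b
  T1 -> c
  T2 -> a

CYK fill — only the sub-triangle for w[0..2]:
  T[0,0] 'b' = {T0}  orig:{}
  T[1,1] 'c' = {T1}  orig:{}
  T[2,2] 'a' = {B,S,T2}  orig:{B,S}
  T[0,1] 'bc' = {A}
  T[1,2] 'ca' = {B}
  T[0,2] 'bca' = {S}

Original NTs in T[0,2] deriving "bca": ["S"]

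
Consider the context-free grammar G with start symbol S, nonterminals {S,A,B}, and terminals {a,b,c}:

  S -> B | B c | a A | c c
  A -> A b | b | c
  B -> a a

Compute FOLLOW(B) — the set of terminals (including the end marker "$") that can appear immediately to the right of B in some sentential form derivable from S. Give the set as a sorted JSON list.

Compute FIRST by fixpoint:
round 1:
  A via A→b: +{b}
  A via A→c: +{c}
  B via B→a a: +{a}
  S via S→B: +{a}
  S via S→c c: +{c}
  FIRST(S)={a,c}  FIRST(A)={b,c}  FIRST(B)={a}
round 2: (stable)
  FIRST(S)={a,c}  FIRST(A)={b,c}  FIRST(B)={a}

Compute FOLLOW by fixpoint:
seed FOLLOW(S) with $
pass 1:
  A→A b: FOLLOW(A) ⊇ FIRST(b) = {b}; new: +{b}
  S→B: FOLLOW(B) ⊇ FOLLOW(S) ⊇ {$}; new: +{$}
  S→B c: FOLLOW(B) ⊇ FIRST(c) = {c}; new: +{c}
  S→a A: FOLLOW(A) ⊇ FOLLOW(S) ⊇ {$}; new: +{$}
  FOLLOW[S]={$}  FOLLOW[A]={$,b}  FOLLOW[B]={$,c}
pass 2: — fixpoint
  FOLLOW[S]={$}  FOLLOW[A]={$,b}  FOLLOW[B]={$,c}

FOLLOW(B) = ["$", "c"]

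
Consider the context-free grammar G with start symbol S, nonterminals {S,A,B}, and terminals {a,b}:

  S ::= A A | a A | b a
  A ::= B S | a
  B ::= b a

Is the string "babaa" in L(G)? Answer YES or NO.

Convert to CNF:
  S -> A A | T0 T1 | T1 A
  A -> B S | a
  B -> T0 T1
  T0 -> b
  T1 -> a

CYK fill:
  [0..0]={T0}  "b"  orig:{}
  [1..1]={A,T1}  "a"  orig:{A}
  [2..2]={T0}  "b"  orig:{}
  [3..3]={A,T1}  "a"  orig:{A}
  [4..4]={A,T1}  "a"  orig:{A}
  [0..1]={B,S}  "ba"
  [1..2]=∅  "ab"
  [2..3]={B,S}  "ba"
  [3..4]={S}  "aa"
  [0..2]=∅  "bab"
  [1..3]=∅  "aba"
  [2..4]=∅  "baa"
  [0..3]={A}  "baba"
  [1..4]=∅  "abaa"
  [0..4]={S}  "babaa"

S ∈ T[0,4] ⇒ YES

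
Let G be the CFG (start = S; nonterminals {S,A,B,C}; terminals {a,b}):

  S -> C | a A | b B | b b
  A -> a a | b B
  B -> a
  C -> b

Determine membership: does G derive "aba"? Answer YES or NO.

CNF form of G:
  S -> T0 A | T1 B | T1 T1 | b
  A -> T0 T0 | T1 B
  B -> a
  C -> b
  T0 -> a
  T1 -> b

CYK table (by increasing span):
  cell(0,0) a: {B,T0}  orig:{B}
  cell(1,1) b: {C,S,T1}  orig:{C,S}
  cell(2,2) a: {B,T0}  orig:{B}
  cell(0,1) ab: ∅
  cell(1,2) ba: {A,S}
  cell(0,2) aba: {S}

S ∈ T[0,2] ⇒ YES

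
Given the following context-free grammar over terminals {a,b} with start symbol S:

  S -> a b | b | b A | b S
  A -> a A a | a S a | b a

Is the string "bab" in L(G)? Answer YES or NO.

Convert to CNF:
  S -> T0 T1 | T1 A | T1 S | b
  A -> T0 X2 | T0 X3 | T1 T0
  T0 -> a
  T1 -> b
  X2 -> A T0
  X3 -> S T0

CYK table (by increasing span):
  [0..0]={S,T1}  "b"  orig:{S}
  [1..1]={T0}  "a"  orig:{}
  [2..2]={S,T1}  "b"  orig:{S}
  [0..1]={A,X3}  "ba"  orig:{A}
  [1..2]={S}  "ab"
  [0..2]={S}  "bab"

S ∈ T[0,2] ⇒ YES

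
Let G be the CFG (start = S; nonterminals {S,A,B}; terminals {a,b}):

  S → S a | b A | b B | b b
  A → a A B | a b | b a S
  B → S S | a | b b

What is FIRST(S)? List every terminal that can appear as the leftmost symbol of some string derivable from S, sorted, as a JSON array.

FIRST sets, iterate to fixpoint:
round 1:
  A via A→a A B: +{a}
  A via A→b a S: +{b}
  B via B→a: +{a}
  B via B→b b: +{b}
  S via S→b A: +{b}
  FIRST[S]={b}  FIRST[A]={a,b}  FIRST[B]={a,b}
round 2: — fixpoint
  FIRST[S]={b}  FIRST[A]={a,b}  FIRST[B]={a,b}

FIRST(S) = ["b"]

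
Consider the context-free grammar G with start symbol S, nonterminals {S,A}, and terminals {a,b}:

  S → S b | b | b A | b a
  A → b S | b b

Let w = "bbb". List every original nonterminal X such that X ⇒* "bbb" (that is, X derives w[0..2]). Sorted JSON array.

Convert to CNF:
  S -> S T0 | T0 A | T0 T1 | b
  A -> T0 S | T0 T0
  T0 -> b
  T1 -> a

CYK table (by increasing span), restricted to cells inside w[0..2]:
  cell(0,0) b: {S,T0}  orig:{S}
  cell(1,1) b: {S,T0}  orig:{S}
  cell(2,2) b: {S,T0}  orig:{S}
  cell(0,1) bb: {A,S}
  cell(1,2) bb: {A,S}
  cell(0,2) bbb: {A,S}

Original NTs in T[0,2] deriving "bbb": ["A", "S"]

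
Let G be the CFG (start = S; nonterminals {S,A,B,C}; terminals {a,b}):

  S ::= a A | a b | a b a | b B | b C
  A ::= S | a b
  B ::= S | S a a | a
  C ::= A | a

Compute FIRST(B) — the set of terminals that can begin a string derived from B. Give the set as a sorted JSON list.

Compute FIRST by fixpoint:
round 1:
  A via A→a b: +{a}
  B via B→a: +{a}
  C via C→A: +{a}
  S via S→a A: +{a}
  S via S→b B: +{b}
  S: {a,b}  A: {a}  B: {a}  C: {a}
round 2:
  A via A→S: +{b}
  B via B→S: +{b}
  C via C→A: +{b}
  S: {a,b}  A: {a,b}  B: {a,b}  C: {a,b}
round 3: — fixpoint
  S: {a,b}  A: {a,b}  B: {a,b}  C: {a,b}

FIRST(B) = ["a", "b"]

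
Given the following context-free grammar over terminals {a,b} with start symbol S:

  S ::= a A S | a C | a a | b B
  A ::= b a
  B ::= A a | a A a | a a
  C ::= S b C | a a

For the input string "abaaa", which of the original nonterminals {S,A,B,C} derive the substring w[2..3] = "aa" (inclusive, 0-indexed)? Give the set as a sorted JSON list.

Convert to CNF:
  S -> T0 B | T1 C | T1 T1 | T1 X4
  A -> T0 T1
  B -> A T1 | T1 T1 | T1 X2
  C -> S X3 | T1 T1
  T0 -> b
  T1 -> a
  X2 -> A T1
  X3 -> T0 C
  X4 -> A S

CYK table (by increasing span) — only the sub-triangle for w[2..3]:
  [2..2]={T1}  "a"  orig:{}
  [3..3]={T1}  "a"  orig:{}
  [2..3]={B,C,S}  "aa"

Original NTs in T[2,3] deriving "aa": ["B", "C", "S"]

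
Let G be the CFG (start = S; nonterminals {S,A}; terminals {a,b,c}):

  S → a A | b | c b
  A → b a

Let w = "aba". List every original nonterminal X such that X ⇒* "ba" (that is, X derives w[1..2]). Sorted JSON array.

CNF form of G:
  S -> T1 A | T2 T0 | b
  A -> T0 T1
  T0 -> b
  T1 -> a
  T2 -> c

CYK fill (cells [i..j] with 1 ≤ i ≤ j ≤ 2 only):
  [1..1]={S,T0}  "b"  orig:{S}
  [2..2]={T1}  "a"  orig:{}
  [1..2]={A}  "ba"

Original NTs in T[1,2] deriving "ba": ["A"]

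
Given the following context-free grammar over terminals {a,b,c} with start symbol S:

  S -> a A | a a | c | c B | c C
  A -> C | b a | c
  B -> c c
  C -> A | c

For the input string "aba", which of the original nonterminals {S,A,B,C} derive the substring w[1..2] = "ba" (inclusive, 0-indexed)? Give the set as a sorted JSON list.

CNF form of G:
  S -> T1 A | T1 T1 | T2 B | T2 C | c
  A -> T0 T1 | c
  B -> T2 T2
  C -> T0 T1 | c
  T0 -> b
  T1 -> a
  T2 -> c

CYK fill (cells [i..j] with 1 ≤ i ≤ j ≤ 2 only):
  [1..1]={T0}  "b"  orig:{}
  [2..2]={T1}  "a"  orig:{}
  [1..2]={A,C}  "ba"

Original NTs in T[1,2] deriving "ba": ["A", "C"]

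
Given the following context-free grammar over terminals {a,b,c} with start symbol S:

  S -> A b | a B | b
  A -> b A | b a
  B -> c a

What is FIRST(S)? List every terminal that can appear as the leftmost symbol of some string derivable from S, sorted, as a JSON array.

FIRST iteration:
pass 1:
  A via A→b A: +{b}
  B via B→c a: +{c}
  S via S→A b: +{b}
  S via S→a B: +{a}
  S: {a,b}  A: {b}  B: {c}
pass 2: (no change)
  S: {a,b}  A: {b}  B: {c}

FIRST(S) = ["a", "b"]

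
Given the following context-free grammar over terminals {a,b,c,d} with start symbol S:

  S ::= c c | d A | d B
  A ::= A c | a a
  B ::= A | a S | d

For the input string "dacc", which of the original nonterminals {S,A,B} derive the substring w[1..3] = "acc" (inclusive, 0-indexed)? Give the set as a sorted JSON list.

CNF form of G:
  S -> T0 T0 | T2 A | T2 B
  A -> A T0 | T1 T1
  B -> A T0 | T1 S | T1 T1 | d
  T0 -> c
  T1 -> a
  T2 -> d

Fill CYK table bottom-up — only the sub-triangle for w[1..3]:
  [1..1]={T1}  "a"  orig:{}
  [2..2]={T0}  "c"  orig:{}
  [3..3]={T0}  "c"  orig:{}
  [1..2]=∅  "ac"
  [2..3]={S}  "cc"
  [1..3]={B}  "acc"

Original NTs in T[1,3] deriving "acc": ["B"]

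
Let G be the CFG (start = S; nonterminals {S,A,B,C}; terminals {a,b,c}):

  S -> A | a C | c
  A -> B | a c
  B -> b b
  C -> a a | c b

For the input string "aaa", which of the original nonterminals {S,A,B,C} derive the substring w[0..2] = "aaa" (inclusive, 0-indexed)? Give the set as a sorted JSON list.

CNF form of G:
  S -> T0 C | T0 T1 | T2 T2 | c
  A -> T0 T1 | T2 T2
  B -> T2 T2
  C -> T0 T0 | T1 T2
  T0 -> a
  T1 -> c
  T2 -> b

Fill CYK table bottom-up (cells [i..j] with 0 ≤ i ≤ j ≤ 2 only):
  cell(0,0) a: {T0}  orig:{}
  cell(1,1) a: {T0}  orig:{}
  cell(2,2) a: {T0}  orig:{}
  cell(0,1) aa: {C}
  cell(1,2) aa: {C}
  cell(0,2) aaa: {S}

Original NTs in T[0,2] deriving "aaa": ["S"]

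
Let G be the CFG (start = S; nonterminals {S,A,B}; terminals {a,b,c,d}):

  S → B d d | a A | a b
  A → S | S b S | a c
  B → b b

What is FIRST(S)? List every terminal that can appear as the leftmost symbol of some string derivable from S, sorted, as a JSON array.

FIRST iteration:
[1]
  A via A→a c: +{a}
  B via B→b b: +{b}
  S via S→B d d: +{b}
  S via S→a A: +{a}
  S: {a,b}  A: {a}  B: {b}
[2]
  A via A→S: +{b}
  S: {a,b}  A: {a,b}  B: {b}
[3] — fixpoint
  S: {a,b}  A: {a,b}  B: {b}

FIRST(S) = ["a", "b"]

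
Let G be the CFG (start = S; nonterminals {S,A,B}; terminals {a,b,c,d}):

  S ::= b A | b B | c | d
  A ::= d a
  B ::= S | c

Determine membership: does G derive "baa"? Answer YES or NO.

Convert to CNF:
  S -> T2 A | T2 B | c | d
  A -> T0 T1
  B -> T2 A | T2 B | c | d
  T0 -> d
  T1 -> a
  T2 -> b

CYK table (by increasing span):
  T[0,0] 'b' = {T2}  orig:{}
  T[1,1] 'a' = {T1}  orig:{}
  T[2,2] 'a' = {T1}  orig:{}
  T[0,1] 'ba' = ∅
  T[1,2] 'aa' = ∅
  T[0,2] 'baa' = ∅

S ∉ T[0,2] ⇒ NO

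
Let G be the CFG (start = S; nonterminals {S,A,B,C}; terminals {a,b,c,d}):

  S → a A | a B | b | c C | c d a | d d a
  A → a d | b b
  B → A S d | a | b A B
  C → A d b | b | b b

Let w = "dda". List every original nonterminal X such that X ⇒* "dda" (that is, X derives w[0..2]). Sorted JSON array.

Convert to CNF:
  S -> T0 A | T0 B | T1 X8 | T3 C | T3 X7 | b
  A -> T0 T1 | T2 T2
  B -> A X4 | T2 X5 | a
  C -> A X6 | T2 T2 | b
  T0 -> a
  T1 -> d
  T2 -> b
  T3 -> c
  X4 -> S T1
  X5 -> A B
  X6 -> T1 T2
  X7 -> T1 T0
  X8 -> T1 T0

Fill CYK table bottom-up — only the sub-triangle for w[0..2]:
  [0..0]={T1}  "d"  orig:{}
  [1..1]={T1}  "d"  orig:{}
  [2..2]={B,T0}  "a"  orig:{B}
  [0..1]=∅  "dd"
  [1..2]={X7,X8}  "da"  orig:{}
  [0..2]={S}  "dda"

Original NTs in T[0,2] deriving "dda": ["S"]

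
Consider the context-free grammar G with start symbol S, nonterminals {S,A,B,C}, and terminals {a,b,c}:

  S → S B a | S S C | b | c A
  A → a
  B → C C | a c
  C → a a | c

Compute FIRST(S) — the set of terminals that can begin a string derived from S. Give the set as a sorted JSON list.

Compute FIRST by fixpoint:
round 1:
  A via A→a: +{a}
  B via B→a c: +{a}
  C via C→a a: +{a}
  C via C→c: +{c}
  S via S→b: +{b}
  S via S→c A: +{c}
  FIRST(S)={b,c}  FIRST(A)={a}  FIRST(B)={a}  FIRST(C)={a,c}
round 2:
  B via B→C C: +{c}
  FIRST(S)={b,c}  FIRST(A)={a}  FIRST(B)={a,c}  FIRST(C)={a,c}
round 3: done
  FIRST(S)={b,c}  FIRST(A)={a}  FIRST(B)={a,c}  FIRST(C)={a,c}

FIRST(S) = ["b", "c"]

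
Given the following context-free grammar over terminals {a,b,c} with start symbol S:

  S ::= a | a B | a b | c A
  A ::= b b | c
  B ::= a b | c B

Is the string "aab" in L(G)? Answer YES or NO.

CNF form of G:
  S -> T1 B | T1 T0 | T2 A | a
  A -> T0 T0 | c
  B -> T1 T0 | T2 B
  T0 -> b
  T1 -> a
  T2 -> c

CYK fill:
  T[0,0] 'a' = {S,T1}  orig:{S}
  T[1,1] 'a' = {S,T1}  orig:{S}
  T[2,2] 'b' = {T0}  orig:{}
  T[0,1] 'aa' = ∅
  T[1,2] 'ab' = {B,S}
  T[0,2] 'aab' = {S}

S ∈ T[0,2] ⇒ YES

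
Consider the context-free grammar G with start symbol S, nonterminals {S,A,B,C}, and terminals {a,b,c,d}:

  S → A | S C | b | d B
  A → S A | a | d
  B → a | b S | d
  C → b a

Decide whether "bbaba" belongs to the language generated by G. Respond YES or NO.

CNF form of G:
  S -> S A | S C | T2 B | a | b | d
  A -> S A | a | d
  B -> T0 S | a | d
  C -> T0 T1
  T0 -> b
  T1 -> a
  T2 -> d

CYK fill:
  cell(0,0) b: {S,T0}  orig:{S}
  cell(1,1) b: {S,T0}  orig:{S}
  cell(2,2) a: {A,B,S,T1}  orig:{A,B,S}
  cell(3,3) b: {S,T0}  orig:{S}
  cell(4,4) a: {A,B,S,T1}  orig:{A,B,S}
  cell(0,1) bb: {B}
  cell(1,2) ba: {A,B,C,S}
  cell(2,3) ab: ∅
  cell(3,4) ba: {A,B,C,S}
  cell(0,2) bba: {A,B,S}
  cell(1,3) bab: ∅
  cell(2,4) aba: {A,S}
  cell(0,3) bbab: ∅
  cell(1,4) baba: {A,B,S}
  cell(0,4) bbaba: {A,B,S}

S ∈ T[0,4] ⇒ YES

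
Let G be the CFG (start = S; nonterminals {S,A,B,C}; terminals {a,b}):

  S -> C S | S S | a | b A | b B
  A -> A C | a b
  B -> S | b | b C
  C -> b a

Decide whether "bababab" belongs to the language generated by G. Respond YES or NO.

CNF form of G:
  S -> C S | S S | T1 A | T1 B | a
  A -> A C | T0 T1
  B -> C S | S S | T1 A | T1 B | T1 C | a | b
  C -> T1 T0
  T0 -> a
  T1 -> b

CYK table (by increasing span):
  cell(0,0) b: {B,T1}  orig:{B}
  cell(1,1) a: {B,S,T0}  orig:{B,S}
  cell(2,2) b: {B,T1}  orig:{B}
  cell(3,3) a: {B,S,T0}  orig:{B,S}
  cell(4,4) b: {B,T1}  orig:{B}
  cell(5,5) a: {B,S,T0}  orig:{B,S}
  cell(6,6) b: {B,T1}  orig:{B}
  cell(0,1) ba: {B,C,S}
  cell(1,2) ab: {A}
  cell(2,3) ba: {B,C,S}
  cell(3,4) ab: {A}
  cell(4,5) ba: {B,C,S}
  cell(5,6) ab: {A}
  cell(0,2) bab: {B,S}
  cell(1,3) aba: {B,S}
  cell(2,4) bab: {B,S}
  cell(3,5) aba: {B,S}
  cell(4,6) bab: {B,S}
  cell(0,3) baba: {B,S}
  cell(1,4) abab: {B,S}
  cell(2,5) baba: {B,S}
  cell(3,6) abab: {B,S}
  cell(0,4) babab: {B,S}
  cell(1,5) ababa: {B,S}
  cell(2,6) babab: {B,S}
  cell(0,5) bababa: {B,S}
  cell(1,6) ababab: {B,S}
  cell(0,6) bababab: {B,S}

S ∈ T[0,6] ⇒ YES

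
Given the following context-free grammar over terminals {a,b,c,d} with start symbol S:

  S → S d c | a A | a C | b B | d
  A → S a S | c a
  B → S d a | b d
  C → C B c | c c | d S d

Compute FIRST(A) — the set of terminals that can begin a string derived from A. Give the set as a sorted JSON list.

FIRST sets, iterate to fixpoint:
round 1:
  A via A→c a: +{c}
  B via B→b d: +{b}
  C via C→c c: +{c}
  C via C→d S d: +{d}
  S via S→a A: +{a}
  S via S→b B: +{b}
  S via S→d: +{d}
  FIRST(S)={a,b,d}  FIRST(A)={c}  FIRST(B)={b}  FIRST(C)={c,d}
round 2:
  A via A→S a S: +{a,b,d}
  B via B→S d a: +{a,d}
  FIRST(S)={a,b,d}  FIRST(A)={a,b,c,d}  FIRST(B)={a,b,d}  FIRST(C)={c,d}
round 3: (stable)
  FIRST(S)={a,b,d}  FIRST(A)={a,b,c,d}  FIRST(B)={a,b,d}  FIRST(C)={c,d}

FIRST(A) = ["a", "b", "c", "d"]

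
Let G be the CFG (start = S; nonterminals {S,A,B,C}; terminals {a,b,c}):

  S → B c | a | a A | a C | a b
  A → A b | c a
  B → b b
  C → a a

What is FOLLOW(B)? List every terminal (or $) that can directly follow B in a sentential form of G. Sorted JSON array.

FIRST sets, iterate to fixpoint:
iter 1:
  A via A→c a: +{c}
  B via B→b b: +{b}
  C via C→a a: +{a}
  S via S→B c: +{b}
  S via S→a: +{a}
  S: {a,b}  A: {c}  B: {b}  C: {a}
iter 2: (stable)
  S: {a,b}  A: {c}  B: {b}  C: {a}

FOLLOW iteration:
FOLLOW(S) := {$}
iter 1:
  A→A b: FOLLOW(A) ⊇ FIRST(b) = {b}; new: +{b}
  S→B c: FOLLOW(B) ⊇ FIRST(c) = {c}; new: +{c}
  S→a A: FOLLOW(A) ⊇ FOLLOW(S) ⊇ {$}; new: +{$}
  S→a C: FOLLOW(C) ⊇ FOLLOW(S) ⊇ {$}; new: +{$}
  FOLLOW[S]={$}  FOLLOW[A]={$,b}  FOLLOW[B]={c}  FOLLOW[C]={$}
iter 2: done
  FOLLOW[S]={$}  FOLLOW[A]={$,b}  FOLLOW[B]={c}  FOLLOW[C]={$}

FOLLOW(B) = ["c"]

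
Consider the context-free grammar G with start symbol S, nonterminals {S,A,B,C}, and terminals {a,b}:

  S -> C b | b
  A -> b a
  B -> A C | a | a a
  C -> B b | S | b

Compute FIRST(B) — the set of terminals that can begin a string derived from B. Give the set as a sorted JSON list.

FIRST iteration:
pass 1:
  A via A→b a: +{b}
  B via B→A C: +{b}
  B via B→a: +{a}
  C via C→B b: +{a,b}
  S via S→C b: +{a,b}
  FIRST(S)={a,b}  FIRST(A)={b}  FIRST(B)={a,b}  FIRST(C)={a,b}
pass 2: (no change)
  FIRST(S)={a,b}  FIRST(A)={b}  FIRST(B)={a,b}  FIRST(C)={a,b}

FIRST(B) = ["a", "b"]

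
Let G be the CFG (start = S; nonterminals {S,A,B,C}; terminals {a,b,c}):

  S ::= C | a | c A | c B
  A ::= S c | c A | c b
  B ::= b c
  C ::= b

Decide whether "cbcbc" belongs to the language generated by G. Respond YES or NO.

Convert to CNF:
  S -> T0 A | T0 B | a | b
  A -> S T0 | T0 A | T0 T1
  B -> T1 T0
  C -> b
  T0 -> c
  T1 -> b

Fill CYK table bottom-up:
  T[0,0] 'c' = {T0}  orig:{}
  T[1,1] 'b' = {C,S,T1}  orig:{C,S}
  T[2,2] 'c' = {T0}  orig:{}
  T[3,3] 'b' = {C,S,T1}  orig:{C,S}
  T[4,4] 'c' = {T0}  orig:{}
  T[0,1] 'cb' = {A}
  T[1,2] 'bc' = {A,B}
  T[2,3] 'cb' = {A}
  T[3,4] 'bc' = {A,B}
  T[0,2] 'cbc' = {A,S}
  T[1,3] 'bcb' = ∅
  T[2,4] 'cbc' = {A,S}
  T[0,3] 'cbcb' = ∅
  T[1,4] 'bcbc' = ∅
  T[0,4] 'cbcbc' = ∅

S ∉ T[0,4] ⇒ NO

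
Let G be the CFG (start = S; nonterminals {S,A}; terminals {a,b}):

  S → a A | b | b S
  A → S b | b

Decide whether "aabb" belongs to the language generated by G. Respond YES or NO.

CNF form of G:
  S -> T0 S | T1 A | b
  A -> S T0 | b
  T0 -> b
  T1 -> a

Fill CYK table bottom-up:
  cell(0,0) a: {T1}  orig:{}
  cell(1,1) a: {T1}  orig:{}
  cell(2,2) b: {A,S,T0}  orig:{A,S}
  cell(3,3) b: {A,S,T0}  orig:{A,S}
  cell(0,1) aa: ∅
  cell(1,2) ab: {S}
  cell(2,3) bb: {A,S}
  cell(0,2) aab: ∅
  cell(1,3) abb: {A,S}
  cell(0,3) aabb: {S}

S ∈ T[0,3] ⇒ YES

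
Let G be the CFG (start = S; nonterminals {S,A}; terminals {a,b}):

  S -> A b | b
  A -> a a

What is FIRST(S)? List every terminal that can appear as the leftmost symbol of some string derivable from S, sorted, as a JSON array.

Compute FIRST by fixpoint:
iter 1:
  A via A→a a: +{a}
  S via S→A b: +{a}
  S via S→b: +{b}
  FIRST[S]={a,b}  FIRST[A]={a}
iter 2: done
  FIRST[S]={a,b}  FIRST[A]={a}

FIRST(S) = ["a", "b"]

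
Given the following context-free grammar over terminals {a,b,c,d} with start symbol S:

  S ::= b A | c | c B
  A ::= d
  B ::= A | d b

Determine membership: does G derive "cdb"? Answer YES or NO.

CNF form of G:
  S -> T1 A | T2 B | c
  A -> d
  B -> T0 T1 | d
  T0 -> d
  T1 -> b
  T2 -> c

CYK fill:
  cell(0,0) c: {S,T2}  orig:{S}
  cell(1,1) d: {A,B,T0}  orig:{A,B}
  cell(2,2) b: {T1}  orig:{}
  cell(0,1) cd: {S}
  cell(1,2) db: {B}
  cell(0,2) cdb: {S}

S ∈ T[0,2] ⇒ YES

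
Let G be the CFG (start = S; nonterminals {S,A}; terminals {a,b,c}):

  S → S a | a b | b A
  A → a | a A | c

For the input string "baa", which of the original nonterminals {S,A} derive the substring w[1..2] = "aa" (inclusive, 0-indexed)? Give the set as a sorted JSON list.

Convert to CNF:
  S -> S T0 | T0 T1 | T1 A
  A -> T0 A | a | c
  T0 -> a
  T1 -> b

CYK table (by increasing span), restricted to cells inside w[1..2]:
  [1..1]={A,T0}  "a"  orig:{A}
  [2..2]={A,T0}  "a"  orig:{A}
  [1..2]={A}  "aa"

Original NTs in T[1,2] deriving "aa": ["A"]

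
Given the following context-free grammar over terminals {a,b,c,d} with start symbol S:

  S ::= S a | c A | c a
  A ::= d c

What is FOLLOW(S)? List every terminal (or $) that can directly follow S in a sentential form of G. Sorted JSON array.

FIRST sets, iterate to fixpoint:
round 1:
  A via A→d c: +{d}
  S via S→c A: +{c}
  FIRST[S]={c}  FIRST[A]={d}
round 2: (stable)
  FIRST[S]={c}  FIRST[A]={d}

Compute FOLLOW by fixpoint:
FOLLOW(S) := {$}
[1]
  S→S a: FOLLOW(S) ⊇ FIRST(a) = {a}; new: +{a}
  S→c A: FOLLOW(A) ⊇ FOLLOW(S) ⊇ {$,a}; new: +{$,a}
  FOLLOW[S]={$,a}  FOLLOW[A]={$,a}
[2] done
  FOLLOW[S]={$,a}  FOLLOW[A]={$,a}

FOLLOW(S) = ["$", "a"]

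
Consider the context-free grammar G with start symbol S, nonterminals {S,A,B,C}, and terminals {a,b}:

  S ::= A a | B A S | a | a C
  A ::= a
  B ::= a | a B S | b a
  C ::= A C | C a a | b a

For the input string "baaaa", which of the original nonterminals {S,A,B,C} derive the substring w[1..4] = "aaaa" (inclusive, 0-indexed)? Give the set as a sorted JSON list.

CNF form of G:
  S -> A T0 | B X4 | T0 C | a
  A -> a
  B -> T0 X2 | T1 T0 | a
  C -> A C | C X3 | T1 T0
  T0 -> a
  T1 -> b
  X2 -> B S
  X3 -> T0 T0
  X4 -> A S

Fill CYK table bottom-up, restricted to cells inside w[1..4]:
  cell(1,1) a: {A,B,S,T0}  orig:{A,B,S}
  cell(2,2) a: {A,B,S,T0}  orig:{A,B,S}
  cell(3,3) a: {A,B,S,T0}  orig:{A,B,S}
  cell(4,4) a: {A,B,S,T0}  orig:{A,B,S}
  cell(1,2) aa: {S,X2,X3,X4}  orig:{S}
  cell(2,3) aa: {S,X2,X3,X4}  orig:{S}
  cell(3,4) aa: {S,X2,X3,X4}  orig:{S}
  cell(1,3) aaa: {B,S,X2,X4}  orig:{B,S}
  cell(2,4) aaa: {B,S,X2,X4}  orig:{B,S}
  cell(1,4) aaaa: {B,S,X2,X4}  orig:{B,S}

Original NTs in T[1,4] deriving "aaaa": ["B", "S"]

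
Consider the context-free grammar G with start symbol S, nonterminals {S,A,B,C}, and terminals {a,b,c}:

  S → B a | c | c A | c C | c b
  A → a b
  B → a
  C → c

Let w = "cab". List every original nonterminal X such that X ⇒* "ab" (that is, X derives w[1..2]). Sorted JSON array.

CNF form of G:
  S -> B T0 | T2 A | T2 C | T2 T1 | c
  A -> T0 T1
  B -> a
  C -> c
  T0 -> a
  T1 -> b
  T2 -> c

Fill CYK table bottom-up, restricted to cells inside w[1..2]:
  [1..1]={B,T0}  "a"  orig:{B}
  [2..2]={T1}  "b"  orig:{}
  [1..2]={A}  "ab"

Original NTs in T[1,2] deriving "ab": ["A"]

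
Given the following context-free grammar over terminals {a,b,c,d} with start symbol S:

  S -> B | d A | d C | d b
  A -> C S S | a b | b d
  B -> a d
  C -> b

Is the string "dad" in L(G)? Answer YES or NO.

CNF form of G:
  S -> T0 T2 | T2 A | T2 C | T2 T1
  A -> C X3 | T0 T1 | T1 T2
  B -> T0 T2
  C -> b
  T0 -> a
  T1 -> b
  T2 -> d
  X3 -> S S

Fill CYK table bottom-up:
  T[0,0] 'd' = {T2}  orig:{}
  T[1,1] 'a' = {T0}  orig:{}
  T[2,2] 'd' = {T2}  orig:{}
  T[0,1] 'da' = ∅
  T[1,2] 'ad' = {B,S}
  T[0,2] 'dad' = ∅

S ∉ T[0,2] ⇒ NO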